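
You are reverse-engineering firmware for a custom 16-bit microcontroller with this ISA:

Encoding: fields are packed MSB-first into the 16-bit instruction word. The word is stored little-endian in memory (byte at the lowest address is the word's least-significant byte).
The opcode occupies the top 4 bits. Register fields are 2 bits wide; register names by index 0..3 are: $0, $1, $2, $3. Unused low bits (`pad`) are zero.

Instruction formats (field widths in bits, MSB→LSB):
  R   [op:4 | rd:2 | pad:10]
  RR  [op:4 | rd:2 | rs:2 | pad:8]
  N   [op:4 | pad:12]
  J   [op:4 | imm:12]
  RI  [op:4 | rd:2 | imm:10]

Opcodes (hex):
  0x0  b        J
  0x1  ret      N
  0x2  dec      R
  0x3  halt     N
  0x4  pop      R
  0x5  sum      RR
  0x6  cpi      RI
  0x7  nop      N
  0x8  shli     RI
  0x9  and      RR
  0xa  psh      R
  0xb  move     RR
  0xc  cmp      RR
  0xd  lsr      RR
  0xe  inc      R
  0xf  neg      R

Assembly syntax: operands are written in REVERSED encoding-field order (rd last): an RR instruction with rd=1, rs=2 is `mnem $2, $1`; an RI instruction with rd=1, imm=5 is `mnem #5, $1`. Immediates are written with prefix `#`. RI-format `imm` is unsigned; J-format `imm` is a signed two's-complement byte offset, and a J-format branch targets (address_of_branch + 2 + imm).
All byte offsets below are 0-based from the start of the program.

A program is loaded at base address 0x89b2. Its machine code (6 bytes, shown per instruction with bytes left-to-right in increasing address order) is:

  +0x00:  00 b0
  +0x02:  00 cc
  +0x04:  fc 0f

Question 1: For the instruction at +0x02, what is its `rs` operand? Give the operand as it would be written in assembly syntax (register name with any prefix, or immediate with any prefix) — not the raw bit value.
$0

+0x02: 00 cc ⇒ word 0xcc00 (little)
  top 4b → 0xc → cmp [RR]
  rd@[11:10]=0x3 ⇒ $3
  rs@[9:8]=0x0 ⇒ $0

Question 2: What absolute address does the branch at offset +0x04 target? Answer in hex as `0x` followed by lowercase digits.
[04] fc 0f → 0x0ffc
  opcode bits[15:12]=0x0: b/J
  imm: (w>>0)&0xfff=0xffc (s12→-4) → #-4
  target = base 0x89b2 + off 0x04 + 2 + imm -4 = 0x89b4

0x89b4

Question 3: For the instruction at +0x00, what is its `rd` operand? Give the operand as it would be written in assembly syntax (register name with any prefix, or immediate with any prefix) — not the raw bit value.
$0

off 0x00: read 00 b0 as little → 0xb000
  top 4b → 0xb → move [RR]
  rd@[11:10]=0x0 ⇒ $0
  rs@[9:8]=0x0 ⇒ $0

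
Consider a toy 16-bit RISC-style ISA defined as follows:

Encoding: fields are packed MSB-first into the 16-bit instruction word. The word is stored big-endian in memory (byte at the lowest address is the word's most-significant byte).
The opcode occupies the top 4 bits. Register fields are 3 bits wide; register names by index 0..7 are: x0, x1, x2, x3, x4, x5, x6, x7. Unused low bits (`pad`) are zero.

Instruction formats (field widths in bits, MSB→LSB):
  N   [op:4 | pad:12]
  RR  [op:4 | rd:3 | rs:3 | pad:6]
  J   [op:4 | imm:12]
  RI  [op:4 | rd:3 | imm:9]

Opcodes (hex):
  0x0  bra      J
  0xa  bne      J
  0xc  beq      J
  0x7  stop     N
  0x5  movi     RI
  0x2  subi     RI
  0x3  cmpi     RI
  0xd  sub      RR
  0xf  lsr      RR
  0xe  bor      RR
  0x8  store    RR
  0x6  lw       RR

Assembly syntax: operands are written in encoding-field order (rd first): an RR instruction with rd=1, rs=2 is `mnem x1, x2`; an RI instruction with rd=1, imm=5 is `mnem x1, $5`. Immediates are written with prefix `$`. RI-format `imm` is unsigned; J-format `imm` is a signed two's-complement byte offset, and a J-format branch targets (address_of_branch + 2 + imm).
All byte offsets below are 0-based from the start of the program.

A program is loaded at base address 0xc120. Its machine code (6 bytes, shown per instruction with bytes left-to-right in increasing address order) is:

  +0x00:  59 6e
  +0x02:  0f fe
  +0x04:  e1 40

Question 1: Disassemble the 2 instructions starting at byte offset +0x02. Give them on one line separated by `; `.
bra $-2; bor x0, x5

@+02  big-endian(0f fe) = 0x0ffe
  top 4b → 0x0 → bra [J]
  imm@[11:0]=0xffe (s12→-2) ⇒ $-2
@+04  big-endian(e1 40) = 0xe140
  top 4b → 0xe → bor [RR]
  rd@[11:9]=0x0 ⇒ x0
  rs@[8:6]=0x5 ⇒ x5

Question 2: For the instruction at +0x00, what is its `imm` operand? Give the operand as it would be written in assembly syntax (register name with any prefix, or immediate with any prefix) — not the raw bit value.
$366

[00] 59 6e → 0x596e
  top 4b → 0x5 → movi [RI]
  rd: (w>>9)&0x7=0x4 → x4
  imm: (w>>0)&0x1ff=0x16e → $366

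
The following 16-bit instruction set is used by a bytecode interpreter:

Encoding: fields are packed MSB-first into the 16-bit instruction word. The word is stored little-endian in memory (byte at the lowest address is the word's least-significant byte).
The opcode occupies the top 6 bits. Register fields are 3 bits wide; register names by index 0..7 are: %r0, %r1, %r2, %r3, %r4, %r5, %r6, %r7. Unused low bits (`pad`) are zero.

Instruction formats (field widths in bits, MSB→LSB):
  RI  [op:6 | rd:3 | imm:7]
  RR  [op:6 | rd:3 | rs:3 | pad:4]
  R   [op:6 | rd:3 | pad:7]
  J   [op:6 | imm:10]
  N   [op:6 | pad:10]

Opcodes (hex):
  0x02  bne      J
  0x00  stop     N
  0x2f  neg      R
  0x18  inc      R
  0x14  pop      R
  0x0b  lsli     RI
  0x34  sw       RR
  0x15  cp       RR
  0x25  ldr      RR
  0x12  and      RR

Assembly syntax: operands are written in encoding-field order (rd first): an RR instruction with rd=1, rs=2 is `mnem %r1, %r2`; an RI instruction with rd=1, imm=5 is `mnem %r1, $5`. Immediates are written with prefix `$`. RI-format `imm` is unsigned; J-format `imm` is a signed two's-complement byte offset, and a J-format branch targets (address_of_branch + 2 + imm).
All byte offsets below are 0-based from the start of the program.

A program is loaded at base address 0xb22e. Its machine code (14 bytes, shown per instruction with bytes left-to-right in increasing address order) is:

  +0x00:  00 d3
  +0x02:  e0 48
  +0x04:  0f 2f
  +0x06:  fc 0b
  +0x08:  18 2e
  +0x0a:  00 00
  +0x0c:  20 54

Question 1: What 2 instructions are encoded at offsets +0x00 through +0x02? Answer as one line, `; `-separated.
off 0x00: read 00 d3 as little → 0xd300
  top 6b → 0x34 → sw [RR]
  rd@[9:7]=0x6 ⇒ %r6
  rs@[6:4]=0x0 ⇒ %r0
off 0x02: read e0 48 as little → 0x48e0
  top 6b → 0x12 → and [RR]
  rd@[9:7]=0x1 ⇒ %r1
  rs@[6:4]=0x6 ⇒ %r6

sw %r6, %r0; and %r1, %r6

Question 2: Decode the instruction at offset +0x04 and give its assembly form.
lsli %r6, $15

[04] 0f 2f → 0x2f0f
  op=0x2f0f>>10=0xb ⇒ lsli (RI)
  [9:7] rd=6 = %r6
  [6:0] imm=15 = $15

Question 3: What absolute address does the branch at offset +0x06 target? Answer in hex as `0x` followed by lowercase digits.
@+06  little-endian(fc 0b) = 0x0bfc
  opcode bits[15:10]=0x2: bne/J
  [9:0] imm=1020 (s10→-4) = $-4
  target = base 0xb22e + off 0x06 + 2 + imm -4 = 0xb232

0xb232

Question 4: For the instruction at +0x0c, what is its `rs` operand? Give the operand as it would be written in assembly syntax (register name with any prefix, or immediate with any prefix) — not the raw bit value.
@+0c  little-endian(20 54) = 0x5420
  opcode bits[15:10]=0x15: cp/RR
  [9:7] rd=0 = %r0
  [6:4] rs=2 = %r2

%r2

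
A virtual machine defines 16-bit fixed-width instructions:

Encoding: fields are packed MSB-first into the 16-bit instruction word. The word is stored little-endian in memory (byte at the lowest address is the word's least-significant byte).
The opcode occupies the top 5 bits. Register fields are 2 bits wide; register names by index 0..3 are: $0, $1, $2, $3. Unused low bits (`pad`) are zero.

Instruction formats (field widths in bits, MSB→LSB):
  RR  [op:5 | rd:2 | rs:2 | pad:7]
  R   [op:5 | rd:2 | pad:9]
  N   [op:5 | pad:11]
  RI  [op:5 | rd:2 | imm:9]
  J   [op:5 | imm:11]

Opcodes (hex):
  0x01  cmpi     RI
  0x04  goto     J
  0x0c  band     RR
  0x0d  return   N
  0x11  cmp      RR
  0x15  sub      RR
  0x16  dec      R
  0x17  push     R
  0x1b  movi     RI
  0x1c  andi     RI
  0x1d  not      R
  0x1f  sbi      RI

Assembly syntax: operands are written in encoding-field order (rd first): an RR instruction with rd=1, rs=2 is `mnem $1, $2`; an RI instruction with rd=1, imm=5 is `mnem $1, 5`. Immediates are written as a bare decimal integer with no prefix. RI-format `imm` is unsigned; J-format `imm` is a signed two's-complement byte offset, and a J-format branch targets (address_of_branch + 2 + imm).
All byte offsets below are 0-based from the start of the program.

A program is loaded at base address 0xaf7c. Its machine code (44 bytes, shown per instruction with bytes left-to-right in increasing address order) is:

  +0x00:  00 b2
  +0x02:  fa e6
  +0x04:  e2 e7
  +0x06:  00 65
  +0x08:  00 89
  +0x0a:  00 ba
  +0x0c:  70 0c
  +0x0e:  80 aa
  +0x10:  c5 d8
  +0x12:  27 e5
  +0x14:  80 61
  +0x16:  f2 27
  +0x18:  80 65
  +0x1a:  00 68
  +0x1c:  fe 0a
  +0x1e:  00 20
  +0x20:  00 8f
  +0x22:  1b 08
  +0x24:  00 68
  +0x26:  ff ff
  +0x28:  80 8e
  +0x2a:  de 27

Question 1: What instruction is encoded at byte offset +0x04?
andi $3, 482

@+04  little-endian(e2 e7) = 0xe7e2
  op=0xe7e2>>11=0x1c ⇒ andi (RI)
  rd@[10:9]=0x3 ⇒ $3
  imm@[8:0]=0x1e2 ⇒ 482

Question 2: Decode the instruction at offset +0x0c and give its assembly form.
@+0c  little-endian(70 0c) = 0x0c70
  op=0x0c70>>11=0x1 ⇒ cmpi (RI)
  rd@[10:9]=0x2 ⇒ $2
  imm@[8:0]=0x70 ⇒ 112

cmpi $2, 112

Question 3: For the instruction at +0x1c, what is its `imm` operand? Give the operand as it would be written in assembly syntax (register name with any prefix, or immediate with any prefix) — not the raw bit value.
@+1c  little-endian(fe 0a) = 0x0afe
  op=0x0afe>>11=0x1 ⇒ cmpi (RI)
  [10:9] rd=1 = $1
  [8:0] imm=254 = 254

254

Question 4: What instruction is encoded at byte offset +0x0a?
[0a] 00 ba → 0xba00
  op=0xba00>>11=0x17 ⇒ push (R)
  rd: (w>>9)&0x3=0x1 → $1

push $1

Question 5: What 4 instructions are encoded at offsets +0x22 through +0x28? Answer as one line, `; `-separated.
+0x22: 1b 08 ⇒ word 0x081b (little)
  opcode bits[15:11]=0x1: cmpi/RI
  rd@[10:9]=0x0 ⇒ $0
  imm@[8:0]=0x1b ⇒ 27
+0x24: 00 68 ⇒ word 0x6800 (little)
  opcode bits[15:11]=0xd: return/N
+0x26: ff ff ⇒ word 0xffff (little)
  opcode bits[15:11]=0x1f: sbi/RI
  rd@[10:9]=0x3 ⇒ $3
  imm@[8:0]=0x1ff ⇒ 511
+0x28: 80 8e ⇒ word 0x8e80 (little)
  opcode bits[15:11]=0x11: cmp/RR
  rd@[10:9]=0x3 ⇒ $3
  rs@[8:7]=0x1 ⇒ $1

cmpi $0, 27; return; sbi $3, 511; cmp $3, $1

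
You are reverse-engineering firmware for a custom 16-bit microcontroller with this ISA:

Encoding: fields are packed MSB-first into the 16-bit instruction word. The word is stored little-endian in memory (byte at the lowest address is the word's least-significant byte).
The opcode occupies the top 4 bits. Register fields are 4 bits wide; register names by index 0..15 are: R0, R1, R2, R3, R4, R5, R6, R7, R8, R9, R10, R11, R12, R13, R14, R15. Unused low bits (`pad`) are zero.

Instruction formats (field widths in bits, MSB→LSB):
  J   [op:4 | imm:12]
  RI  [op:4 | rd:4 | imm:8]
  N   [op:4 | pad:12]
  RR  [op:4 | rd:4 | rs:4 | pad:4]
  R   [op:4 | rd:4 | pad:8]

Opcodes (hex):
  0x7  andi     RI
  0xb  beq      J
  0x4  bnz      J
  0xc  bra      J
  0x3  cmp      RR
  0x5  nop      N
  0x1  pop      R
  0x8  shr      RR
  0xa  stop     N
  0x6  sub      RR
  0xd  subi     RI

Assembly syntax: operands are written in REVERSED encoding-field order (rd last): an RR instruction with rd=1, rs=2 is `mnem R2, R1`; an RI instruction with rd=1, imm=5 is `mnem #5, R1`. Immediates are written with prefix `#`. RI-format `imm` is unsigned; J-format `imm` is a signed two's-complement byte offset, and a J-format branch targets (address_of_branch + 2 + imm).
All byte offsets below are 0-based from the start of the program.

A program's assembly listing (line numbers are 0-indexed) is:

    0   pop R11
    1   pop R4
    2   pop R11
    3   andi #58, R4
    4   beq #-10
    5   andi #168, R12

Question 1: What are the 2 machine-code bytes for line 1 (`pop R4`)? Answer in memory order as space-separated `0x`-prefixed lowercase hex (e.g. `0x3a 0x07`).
0x00 0x14

1. pop fields op=0x1:4|rd=4:4|pad=0:8 → word 1400h → 00 14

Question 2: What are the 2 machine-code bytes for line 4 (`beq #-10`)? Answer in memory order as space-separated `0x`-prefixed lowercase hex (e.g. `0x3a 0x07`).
4. beq fields op=0xb:4|imm=-10:12 → word bff6h → f6 bf

0xf6 0xbf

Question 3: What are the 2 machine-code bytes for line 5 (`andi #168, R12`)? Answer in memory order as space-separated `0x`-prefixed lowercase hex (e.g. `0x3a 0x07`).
5. andi fields op=0x7:4|rd=12:4|imm=168:8 → word 7ca8h → a8 7c

0xa8 0x7c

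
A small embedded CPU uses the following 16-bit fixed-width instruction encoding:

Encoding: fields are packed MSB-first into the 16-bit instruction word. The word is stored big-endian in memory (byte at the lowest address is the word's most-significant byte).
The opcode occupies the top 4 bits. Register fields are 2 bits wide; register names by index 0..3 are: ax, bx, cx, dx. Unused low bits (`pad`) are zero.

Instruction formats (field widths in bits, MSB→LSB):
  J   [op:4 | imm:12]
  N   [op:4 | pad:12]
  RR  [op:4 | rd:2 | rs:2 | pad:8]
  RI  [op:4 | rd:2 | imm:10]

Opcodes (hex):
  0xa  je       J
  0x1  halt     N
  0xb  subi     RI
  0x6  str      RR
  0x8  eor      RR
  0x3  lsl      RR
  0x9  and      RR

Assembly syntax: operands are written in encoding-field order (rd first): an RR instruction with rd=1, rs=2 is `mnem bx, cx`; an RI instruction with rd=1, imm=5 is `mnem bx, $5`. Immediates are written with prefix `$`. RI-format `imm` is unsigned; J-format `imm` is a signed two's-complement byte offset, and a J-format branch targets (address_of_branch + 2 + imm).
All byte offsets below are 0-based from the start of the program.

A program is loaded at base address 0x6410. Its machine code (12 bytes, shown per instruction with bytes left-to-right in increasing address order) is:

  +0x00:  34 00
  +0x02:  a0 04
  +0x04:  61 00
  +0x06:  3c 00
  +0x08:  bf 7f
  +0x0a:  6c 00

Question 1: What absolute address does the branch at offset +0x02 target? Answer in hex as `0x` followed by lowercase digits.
0x6418

off 0x02: read a0 04 as big → 0xa004
  opcode bits[15:12]=0xa: je/J
  imm: (w>>0)&0xfff=0x4 → $4
  target = base 0x6410 + off 0x02 + 2 + imm 4 = 0x6418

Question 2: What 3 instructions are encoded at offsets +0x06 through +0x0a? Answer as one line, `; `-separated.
lsl dx, ax; subi dx, $895; str dx, ax

@+06  big-endian(3c 00) = 0x3c00
  top 4b → 0x3 → lsl [RR]
  [11:10] rd=3 = dx
  [9:8] rs=0 = ax
@+08  big-endian(bf 7f) = 0xbf7f
  top 4b → 0xb → subi [RI]
  [11:10] rd=3 = dx
  [9:0] imm=895 = $895
@+0a  big-endian(6c 00) = 0x6c00
  top 4b → 0x6 → str [RR]
  [11:10] rd=3 = dx
  [9:8] rs=0 = ax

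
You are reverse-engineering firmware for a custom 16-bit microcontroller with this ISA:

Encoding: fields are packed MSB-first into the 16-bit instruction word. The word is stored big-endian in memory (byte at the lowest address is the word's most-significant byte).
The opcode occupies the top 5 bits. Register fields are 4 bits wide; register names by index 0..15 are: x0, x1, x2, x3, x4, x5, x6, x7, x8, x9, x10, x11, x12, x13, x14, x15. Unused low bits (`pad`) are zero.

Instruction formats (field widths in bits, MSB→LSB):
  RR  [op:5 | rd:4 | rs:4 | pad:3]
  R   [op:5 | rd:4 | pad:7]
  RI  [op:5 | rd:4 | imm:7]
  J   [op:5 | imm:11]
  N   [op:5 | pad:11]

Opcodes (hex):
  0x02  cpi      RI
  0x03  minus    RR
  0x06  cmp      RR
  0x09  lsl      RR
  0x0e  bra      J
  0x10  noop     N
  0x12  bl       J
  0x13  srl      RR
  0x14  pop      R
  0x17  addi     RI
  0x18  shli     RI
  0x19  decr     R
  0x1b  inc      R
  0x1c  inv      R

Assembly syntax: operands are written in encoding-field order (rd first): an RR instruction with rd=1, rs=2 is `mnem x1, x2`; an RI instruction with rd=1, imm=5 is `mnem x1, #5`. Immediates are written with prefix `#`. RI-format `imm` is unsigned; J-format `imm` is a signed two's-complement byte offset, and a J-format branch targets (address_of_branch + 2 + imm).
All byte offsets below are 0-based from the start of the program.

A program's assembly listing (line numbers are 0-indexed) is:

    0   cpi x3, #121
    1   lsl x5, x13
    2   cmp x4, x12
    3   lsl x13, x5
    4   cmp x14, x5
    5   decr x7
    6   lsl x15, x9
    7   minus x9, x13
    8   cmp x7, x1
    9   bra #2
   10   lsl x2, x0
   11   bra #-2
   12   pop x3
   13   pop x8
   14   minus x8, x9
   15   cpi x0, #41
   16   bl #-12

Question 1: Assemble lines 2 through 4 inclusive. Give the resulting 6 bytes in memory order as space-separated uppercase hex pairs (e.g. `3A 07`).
32 60 4E A8 37 28

L2: cmp op=0x6:5|rd=4:4|rs=12:4|pad=0:3 ⇒ 0x3260 ⇒ big 32 60
L3: lsl op=0x9:5|rd=13:4|rs=5:4|pad=0:3 ⇒ 0x4ea8 ⇒ big 4e a8
L4: cmp op=0x6:5|rd=14:4|rs=5:4|pad=0:3 ⇒ 0x3728 ⇒ big 37 28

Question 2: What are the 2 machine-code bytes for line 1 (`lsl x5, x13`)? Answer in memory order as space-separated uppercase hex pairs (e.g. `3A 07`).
4A E8

L1: lsl op=0x9:5|rd=5:4|rs=13:4|pad=0:3 ⇒ 0x4ae8 ⇒ big 4a e8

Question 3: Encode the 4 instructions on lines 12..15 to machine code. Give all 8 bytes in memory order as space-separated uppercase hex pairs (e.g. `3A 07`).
A1 80 A4 00 1C 48 10 29

L12: pop op=0x14:5|rd=3:4|pad=0:7 ⇒ 0xa180 ⇒ big a1 80
L13: pop op=0x14:5|rd=8:4|pad=0:7 ⇒ 0xa400 ⇒ big a4 00
L14: minus op=0x3:5|rd=8:4|rs=9:4|pad=0:3 ⇒ 0x1c48 ⇒ big 1c 48
L15: cpi op=0x2:5|rd=0:4|imm=41:7 ⇒ 0x1029 ⇒ big 10 29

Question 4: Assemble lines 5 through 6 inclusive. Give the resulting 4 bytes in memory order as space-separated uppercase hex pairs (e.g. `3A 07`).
5. decr fields op=0x19:5|rd=7:4|pad=0:7 → word cb80h → cb 80
6. lsl fields op=0x9:5|rd=15:4|rs=9:4|pad=0:3 → word 4fc8h → 4f c8

CB 80 4F C8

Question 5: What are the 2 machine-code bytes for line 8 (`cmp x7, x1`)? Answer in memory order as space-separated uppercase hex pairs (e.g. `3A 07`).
8. cmp fields op=0x6:5|rd=7:4|rs=1:4|pad=0:3 → word 3388h → 33 88

33 88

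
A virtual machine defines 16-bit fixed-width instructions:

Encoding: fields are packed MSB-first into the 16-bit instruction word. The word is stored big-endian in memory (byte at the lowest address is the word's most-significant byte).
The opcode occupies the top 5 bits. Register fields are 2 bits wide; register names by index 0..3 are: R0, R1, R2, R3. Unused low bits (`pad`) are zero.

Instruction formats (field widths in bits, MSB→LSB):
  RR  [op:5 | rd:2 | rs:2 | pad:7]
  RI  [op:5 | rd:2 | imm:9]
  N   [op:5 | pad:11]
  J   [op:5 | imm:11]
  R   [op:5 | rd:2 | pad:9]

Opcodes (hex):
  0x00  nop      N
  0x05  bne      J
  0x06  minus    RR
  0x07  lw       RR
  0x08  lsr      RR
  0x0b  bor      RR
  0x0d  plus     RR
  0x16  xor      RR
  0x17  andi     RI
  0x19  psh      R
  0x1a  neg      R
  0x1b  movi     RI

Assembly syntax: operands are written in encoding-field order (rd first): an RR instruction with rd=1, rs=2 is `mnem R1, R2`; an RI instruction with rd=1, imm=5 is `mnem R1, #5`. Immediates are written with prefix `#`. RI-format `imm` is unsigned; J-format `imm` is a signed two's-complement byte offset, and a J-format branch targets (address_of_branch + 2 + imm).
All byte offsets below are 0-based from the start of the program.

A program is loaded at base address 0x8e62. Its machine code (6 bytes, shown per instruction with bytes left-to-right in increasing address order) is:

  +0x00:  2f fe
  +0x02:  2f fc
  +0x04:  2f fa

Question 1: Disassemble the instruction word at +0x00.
bne #-2

off 0x00: read 2f fe as big → 0x2ffe
  op=0x2ffe>>11=0x5 ⇒ bne (J)
  [10:0] imm=2046 (s11→-2) = #-2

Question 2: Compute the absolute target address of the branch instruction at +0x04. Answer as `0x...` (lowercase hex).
[04] 2f fa → 0x2ffa
  top 5b → 0x5 → bne [J]
  [10:0] imm=2042 (s11→-6) = #-6
  target = base 0x8e62 + off 0x04 + 2 + imm -6 = 0x8e62

0x8e62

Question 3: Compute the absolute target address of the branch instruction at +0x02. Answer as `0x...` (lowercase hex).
[02] 2f fc → 0x2ffc
  opcode bits[15:11]=0x5: bne/J
  imm: (w>>0)&0x7ff=0x7fc (s11→-4) → #-4
  target = base 0x8e62 + off 0x02 + 2 + imm -4 = 0x8e62

0x8e62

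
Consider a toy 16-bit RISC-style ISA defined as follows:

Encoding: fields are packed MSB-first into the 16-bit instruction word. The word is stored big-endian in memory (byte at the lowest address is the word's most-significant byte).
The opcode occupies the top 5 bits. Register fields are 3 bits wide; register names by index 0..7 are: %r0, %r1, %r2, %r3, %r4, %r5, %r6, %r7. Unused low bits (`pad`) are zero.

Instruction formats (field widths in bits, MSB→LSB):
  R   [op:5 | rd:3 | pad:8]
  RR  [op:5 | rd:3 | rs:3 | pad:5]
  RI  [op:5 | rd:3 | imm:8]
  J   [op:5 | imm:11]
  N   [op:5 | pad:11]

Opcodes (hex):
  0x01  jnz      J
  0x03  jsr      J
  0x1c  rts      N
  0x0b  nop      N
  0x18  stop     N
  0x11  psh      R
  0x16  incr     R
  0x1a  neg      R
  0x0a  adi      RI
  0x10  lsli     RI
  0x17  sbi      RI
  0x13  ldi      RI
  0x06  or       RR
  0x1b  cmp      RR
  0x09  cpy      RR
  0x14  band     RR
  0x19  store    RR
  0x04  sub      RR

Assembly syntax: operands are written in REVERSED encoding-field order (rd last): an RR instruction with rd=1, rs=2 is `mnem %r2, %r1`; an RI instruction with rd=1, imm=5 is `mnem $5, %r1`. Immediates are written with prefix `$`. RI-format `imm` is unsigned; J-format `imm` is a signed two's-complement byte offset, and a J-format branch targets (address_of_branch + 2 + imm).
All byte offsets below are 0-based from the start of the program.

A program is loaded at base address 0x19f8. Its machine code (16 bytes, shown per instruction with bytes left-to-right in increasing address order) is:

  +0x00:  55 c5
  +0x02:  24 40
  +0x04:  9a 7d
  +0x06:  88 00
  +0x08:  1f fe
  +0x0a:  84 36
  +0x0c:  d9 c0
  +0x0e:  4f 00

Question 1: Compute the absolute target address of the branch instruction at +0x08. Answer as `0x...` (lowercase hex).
0x1a00

[08] 1f fe → 0x1ffe
  opcode bits[15:11]=0x3: jsr/J
  imm: (w>>0)&0x7ff=0x7fe (s11→-2) → $-2
  target = base 0x19f8 + off 0x08 + 2 + imm -2 = 0x1a00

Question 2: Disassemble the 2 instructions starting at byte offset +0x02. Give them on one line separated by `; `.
[02] 24 40 → 0x2440
  opcode bits[15:11]=0x4: sub/RR
  rd@[10:8]=0x4 ⇒ %r4
  rs@[7:5]=0x2 ⇒ %r2
[04] 9a 7d → 0x9a7d
  opcode bits[15:11]=0x13: ldi/RI
  rd@[10:8]=0x2 ⇒ %r2
  imm@[7:0]=0x7d ⇒ $125

sub %r2, %r4; ldi $125, %r2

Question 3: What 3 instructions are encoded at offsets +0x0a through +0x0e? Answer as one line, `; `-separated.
[0a] 84 36 → 0x8436
  top 5b → 0x10 → lsli [RI]
  rd@[10:8]=0x4 ⇒ %r4
  imm@[7:0]=0x36 ⇒ $54
[0c] d9 c0 → 0xd9c0
  top 5b → 0x1b → cmp [RR]
  rd@[10:8]=0x1 ⇒ %r1
  rs@[7:5]=0x6 ⇒ %r6
[0e] 4f 00 → 0x4f00
  top 5b → 0x9 → cpy [RR]
  rd@[10:8]=0x7 ⇒ %r7
  rs@[7:5]=0x0 ⇒ %r0

lsli $54, %r4; cmp %r6, %r1; cpy %r0, %r7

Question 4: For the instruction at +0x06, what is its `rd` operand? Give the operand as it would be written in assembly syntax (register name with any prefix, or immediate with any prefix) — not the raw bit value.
%r0

@+06  big-endian(88 00) = 0x8800
  op=0x8800>>11=0x11 ⇒ psh (R)
  rd: (w>>8)&0x7=0x0 → %r0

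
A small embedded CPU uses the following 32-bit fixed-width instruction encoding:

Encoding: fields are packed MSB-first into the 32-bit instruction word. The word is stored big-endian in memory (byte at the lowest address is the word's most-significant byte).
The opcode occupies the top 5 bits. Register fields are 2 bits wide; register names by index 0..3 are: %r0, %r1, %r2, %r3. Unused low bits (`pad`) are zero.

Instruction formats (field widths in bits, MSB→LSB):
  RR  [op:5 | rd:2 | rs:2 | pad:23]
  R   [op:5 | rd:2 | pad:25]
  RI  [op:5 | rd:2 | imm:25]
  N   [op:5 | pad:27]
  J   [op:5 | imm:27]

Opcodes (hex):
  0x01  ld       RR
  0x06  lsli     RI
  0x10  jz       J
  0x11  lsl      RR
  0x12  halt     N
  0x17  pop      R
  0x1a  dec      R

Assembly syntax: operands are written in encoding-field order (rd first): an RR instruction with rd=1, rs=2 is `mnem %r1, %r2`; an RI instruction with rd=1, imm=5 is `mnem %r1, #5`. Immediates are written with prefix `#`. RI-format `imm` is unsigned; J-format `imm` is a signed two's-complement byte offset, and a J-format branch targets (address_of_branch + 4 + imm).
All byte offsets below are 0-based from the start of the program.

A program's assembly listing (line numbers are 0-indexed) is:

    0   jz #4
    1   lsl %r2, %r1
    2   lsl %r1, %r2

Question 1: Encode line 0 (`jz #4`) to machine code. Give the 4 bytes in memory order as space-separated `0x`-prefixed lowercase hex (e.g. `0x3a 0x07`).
0x80 0x00 0x00 0x04

0. jz fields op=0x10:5|imm=4:27 → word 80000004h → 80 00 00 04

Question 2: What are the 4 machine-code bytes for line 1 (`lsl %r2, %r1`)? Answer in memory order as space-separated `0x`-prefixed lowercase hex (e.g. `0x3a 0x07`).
0x8c 0x80 0x00 0x00

L1: lsl op=0x11:5|rd=2:2|rs=1:2|pad=0:23 ⇒ 0x8c800000 ⇒ big 8c 80 00 00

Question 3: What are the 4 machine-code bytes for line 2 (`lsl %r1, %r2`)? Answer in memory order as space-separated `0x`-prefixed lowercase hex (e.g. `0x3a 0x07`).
L2: lsl op=0x11:5|rd=1:2|rs=2:2|pad=0:23 ⇒ 0x8b000000 ⇒ big 8b 00 00 00

0x8b 0x00 0x00 0x00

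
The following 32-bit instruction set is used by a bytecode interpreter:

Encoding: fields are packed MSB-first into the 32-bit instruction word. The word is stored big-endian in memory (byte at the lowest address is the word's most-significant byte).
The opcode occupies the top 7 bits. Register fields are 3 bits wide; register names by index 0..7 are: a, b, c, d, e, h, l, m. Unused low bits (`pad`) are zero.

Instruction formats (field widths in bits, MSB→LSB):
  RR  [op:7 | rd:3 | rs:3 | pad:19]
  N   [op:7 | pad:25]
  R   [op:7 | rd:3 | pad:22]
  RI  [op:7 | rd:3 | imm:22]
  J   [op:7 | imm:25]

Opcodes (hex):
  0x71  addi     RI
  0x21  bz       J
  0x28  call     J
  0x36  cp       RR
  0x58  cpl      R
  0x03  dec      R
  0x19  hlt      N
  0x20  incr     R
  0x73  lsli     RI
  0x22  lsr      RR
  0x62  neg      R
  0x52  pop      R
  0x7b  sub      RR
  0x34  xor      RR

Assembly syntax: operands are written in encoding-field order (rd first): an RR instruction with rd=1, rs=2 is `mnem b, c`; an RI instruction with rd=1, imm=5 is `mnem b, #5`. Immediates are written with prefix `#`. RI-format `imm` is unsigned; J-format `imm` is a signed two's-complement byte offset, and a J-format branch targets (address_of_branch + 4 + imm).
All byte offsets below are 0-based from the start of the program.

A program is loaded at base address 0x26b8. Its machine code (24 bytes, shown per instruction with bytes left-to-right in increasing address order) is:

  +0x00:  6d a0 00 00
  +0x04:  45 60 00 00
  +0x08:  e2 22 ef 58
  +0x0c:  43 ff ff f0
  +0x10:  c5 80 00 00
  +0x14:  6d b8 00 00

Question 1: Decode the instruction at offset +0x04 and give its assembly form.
lsr h, e

@+04  big-endian(45 60 00 00) = 0x45600000
  op=0x45600000>>25=0x22 ⇒ lsr (RR)
  [24:22] rd=5 = h
  [21:19] rs=4 = e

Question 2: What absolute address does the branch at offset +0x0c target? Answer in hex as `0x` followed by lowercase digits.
[0c] 43 ff ff f0 → 0x43fffff0
  top 7b → 0x21 → bz [J]
  imm: (w>>0)&0x1ffffff=0x1fffff0 (s25→-16) → #-16
  target = base 0x26b8 + off 0x0c + 4 + imm -16 = 0x26b8

0x26b8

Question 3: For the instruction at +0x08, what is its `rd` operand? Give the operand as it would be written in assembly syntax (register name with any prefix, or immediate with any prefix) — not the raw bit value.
a

off 0x08: read e2 22 ef 58 as big → 0xe222ef58
  top 7b → 0x71 → addi [RI]
  rd: (w>>22)&0x7=0x0 → a
  imm: (w>>0)&0x3fffff=0x22ef58 → #2289496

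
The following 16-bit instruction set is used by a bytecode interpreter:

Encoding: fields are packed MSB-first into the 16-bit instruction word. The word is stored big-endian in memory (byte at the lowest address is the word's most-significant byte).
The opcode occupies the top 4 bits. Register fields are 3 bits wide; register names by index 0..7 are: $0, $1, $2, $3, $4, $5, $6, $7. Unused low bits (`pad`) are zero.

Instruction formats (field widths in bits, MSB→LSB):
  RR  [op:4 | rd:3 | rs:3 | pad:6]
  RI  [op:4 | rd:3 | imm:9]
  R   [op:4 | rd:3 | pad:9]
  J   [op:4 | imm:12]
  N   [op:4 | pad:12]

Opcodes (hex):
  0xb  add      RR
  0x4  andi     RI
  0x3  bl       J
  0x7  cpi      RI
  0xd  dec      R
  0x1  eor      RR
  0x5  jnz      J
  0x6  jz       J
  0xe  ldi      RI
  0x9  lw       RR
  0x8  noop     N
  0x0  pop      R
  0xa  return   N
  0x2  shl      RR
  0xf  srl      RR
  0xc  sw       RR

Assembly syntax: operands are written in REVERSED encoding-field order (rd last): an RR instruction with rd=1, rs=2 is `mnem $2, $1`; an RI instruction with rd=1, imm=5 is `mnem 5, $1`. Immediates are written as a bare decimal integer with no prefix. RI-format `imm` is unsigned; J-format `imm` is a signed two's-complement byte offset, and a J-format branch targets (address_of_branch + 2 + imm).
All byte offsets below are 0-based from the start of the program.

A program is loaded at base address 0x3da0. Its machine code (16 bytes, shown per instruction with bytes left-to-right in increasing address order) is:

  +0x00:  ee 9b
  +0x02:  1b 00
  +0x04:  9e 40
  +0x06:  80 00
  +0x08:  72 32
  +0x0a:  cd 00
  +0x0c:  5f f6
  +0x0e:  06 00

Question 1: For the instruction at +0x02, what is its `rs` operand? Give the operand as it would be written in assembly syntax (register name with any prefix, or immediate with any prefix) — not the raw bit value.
$4

[02] 1b 00 → 0x1b00
  opcode bits[15:12]=0x1: eor/RR
  rd: (w>>9)&0x7=0x5 → $5
  rs: (w>>6)&0x7=0x4 → $4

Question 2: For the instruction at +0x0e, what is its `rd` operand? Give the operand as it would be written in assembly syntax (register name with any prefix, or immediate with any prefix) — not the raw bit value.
off 0x0e: read 06 00 as big → 0x0600
  op=0x0600>>12=0x0 ⇒ pop (R)
  rd@[11:9]=0x3 ⇒ $3

$3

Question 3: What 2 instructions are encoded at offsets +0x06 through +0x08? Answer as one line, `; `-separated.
off 0x06: read 80 00 as big → 0x8000
  top 4b → 0x8 → noop [N]
off 0x08: read 72 32 as big → 0x7232
  top 4b → 0x7 → cpi [RI]
  rd@[11:9]=0x1 ⇒ $1
  imm@[8:0]=0x32 ⇒ 50

noop; cpi 50, $1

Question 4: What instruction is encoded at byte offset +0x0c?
off 0x0c: read 5f f6 as big → 0x5ff6
  top 4b → 0x5 → jnz [J]
  imm@[11:0]=0xff6 (s12→-10) ⇒ -10

jnz -10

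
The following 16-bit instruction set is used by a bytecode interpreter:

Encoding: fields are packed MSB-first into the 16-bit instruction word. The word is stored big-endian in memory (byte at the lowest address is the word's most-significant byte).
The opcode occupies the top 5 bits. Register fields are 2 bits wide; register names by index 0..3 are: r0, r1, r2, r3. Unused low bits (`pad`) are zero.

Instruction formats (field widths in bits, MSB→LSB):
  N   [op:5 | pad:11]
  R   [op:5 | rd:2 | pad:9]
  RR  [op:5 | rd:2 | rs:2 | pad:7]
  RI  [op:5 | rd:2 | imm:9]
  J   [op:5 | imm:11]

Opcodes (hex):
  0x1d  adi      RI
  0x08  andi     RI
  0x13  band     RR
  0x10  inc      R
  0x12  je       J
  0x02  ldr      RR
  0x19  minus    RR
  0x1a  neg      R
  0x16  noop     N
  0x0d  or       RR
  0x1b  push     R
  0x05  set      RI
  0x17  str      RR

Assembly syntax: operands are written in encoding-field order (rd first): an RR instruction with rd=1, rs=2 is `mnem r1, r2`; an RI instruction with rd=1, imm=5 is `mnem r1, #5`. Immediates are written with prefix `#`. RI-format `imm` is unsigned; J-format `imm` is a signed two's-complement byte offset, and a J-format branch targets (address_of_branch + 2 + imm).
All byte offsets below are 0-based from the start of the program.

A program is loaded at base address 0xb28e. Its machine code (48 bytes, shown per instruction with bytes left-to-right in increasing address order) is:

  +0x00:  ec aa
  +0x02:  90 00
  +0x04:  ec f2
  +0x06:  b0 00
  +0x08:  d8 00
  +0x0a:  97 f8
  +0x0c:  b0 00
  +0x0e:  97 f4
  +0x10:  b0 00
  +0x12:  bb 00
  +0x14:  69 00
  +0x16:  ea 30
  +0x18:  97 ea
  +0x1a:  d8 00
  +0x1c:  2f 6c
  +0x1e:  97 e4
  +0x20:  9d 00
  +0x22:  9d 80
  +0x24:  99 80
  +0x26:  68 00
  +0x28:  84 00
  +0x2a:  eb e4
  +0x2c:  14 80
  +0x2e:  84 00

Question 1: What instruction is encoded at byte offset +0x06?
off 0x06: read b0 00 as big → 0xb000
  top 5b → 0x16 → noop [N]

noop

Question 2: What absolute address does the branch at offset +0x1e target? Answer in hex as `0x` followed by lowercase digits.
+0x1e: 97 e4 ⇒ word 0x97e4 (big)
  opcode bits[15:11]=0x12: je/J
  [10:0] imm=2020 (s11→-28) = #-28
  target = base 0xb28e + off 0x1e + 2 + imm -28 = 0xb292

0xb292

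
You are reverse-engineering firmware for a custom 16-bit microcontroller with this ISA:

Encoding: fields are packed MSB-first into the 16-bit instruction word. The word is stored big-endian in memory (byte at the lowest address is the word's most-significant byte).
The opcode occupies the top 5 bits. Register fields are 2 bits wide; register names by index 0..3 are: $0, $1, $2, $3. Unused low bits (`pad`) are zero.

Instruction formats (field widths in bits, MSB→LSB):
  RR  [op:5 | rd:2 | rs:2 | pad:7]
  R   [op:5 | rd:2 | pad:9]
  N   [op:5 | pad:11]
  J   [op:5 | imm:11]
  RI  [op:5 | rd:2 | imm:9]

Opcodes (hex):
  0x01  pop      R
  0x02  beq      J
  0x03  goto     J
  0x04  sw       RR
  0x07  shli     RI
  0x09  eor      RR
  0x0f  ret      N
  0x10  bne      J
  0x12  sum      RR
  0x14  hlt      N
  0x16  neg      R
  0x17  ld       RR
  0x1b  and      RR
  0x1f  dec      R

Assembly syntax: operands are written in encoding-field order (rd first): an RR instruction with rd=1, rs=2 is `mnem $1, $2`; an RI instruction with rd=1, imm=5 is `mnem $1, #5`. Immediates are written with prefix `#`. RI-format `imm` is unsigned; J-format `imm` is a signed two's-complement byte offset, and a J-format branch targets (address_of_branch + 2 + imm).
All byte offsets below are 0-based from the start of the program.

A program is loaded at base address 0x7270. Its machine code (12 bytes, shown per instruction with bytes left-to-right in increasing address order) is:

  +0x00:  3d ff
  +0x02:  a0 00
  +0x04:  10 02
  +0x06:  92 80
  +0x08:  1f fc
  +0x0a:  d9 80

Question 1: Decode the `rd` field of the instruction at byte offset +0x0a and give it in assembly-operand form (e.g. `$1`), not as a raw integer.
+0x0a: d9 80 ⇒ word 0xd980 (big)
  top 5b → 0x1b → and [RR]
  rd@[10:9]=0x0 ⇒ $0
  rs@[8:7]=0x3 ⇒ $3

$0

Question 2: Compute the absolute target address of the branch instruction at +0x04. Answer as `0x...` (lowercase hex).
0x7278

[04] 10 02 → 0x1002
  op=0x1002>>11=0x2 ⇒ beq (J)
  imm@[10:0]=0x2 ⇒ #2
  target = base 0x7270 + off 0x04 + 2 + imm 2 = 0x7278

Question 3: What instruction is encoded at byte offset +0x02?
@+02  big-endian(a0 00) = 0xa000
  opcode bits[15:11]=0x14: hlt/N

hlt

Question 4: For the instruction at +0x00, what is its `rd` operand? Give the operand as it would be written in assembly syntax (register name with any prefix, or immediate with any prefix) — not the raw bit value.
+0x00: 3d ff ⇒ word 0x3dff (big)
  op=0x3dff>>11=0x7 ⇒ shli (RI)
  [10:9] rd=2 = $2
  [8:0] imm=511 = #511

$2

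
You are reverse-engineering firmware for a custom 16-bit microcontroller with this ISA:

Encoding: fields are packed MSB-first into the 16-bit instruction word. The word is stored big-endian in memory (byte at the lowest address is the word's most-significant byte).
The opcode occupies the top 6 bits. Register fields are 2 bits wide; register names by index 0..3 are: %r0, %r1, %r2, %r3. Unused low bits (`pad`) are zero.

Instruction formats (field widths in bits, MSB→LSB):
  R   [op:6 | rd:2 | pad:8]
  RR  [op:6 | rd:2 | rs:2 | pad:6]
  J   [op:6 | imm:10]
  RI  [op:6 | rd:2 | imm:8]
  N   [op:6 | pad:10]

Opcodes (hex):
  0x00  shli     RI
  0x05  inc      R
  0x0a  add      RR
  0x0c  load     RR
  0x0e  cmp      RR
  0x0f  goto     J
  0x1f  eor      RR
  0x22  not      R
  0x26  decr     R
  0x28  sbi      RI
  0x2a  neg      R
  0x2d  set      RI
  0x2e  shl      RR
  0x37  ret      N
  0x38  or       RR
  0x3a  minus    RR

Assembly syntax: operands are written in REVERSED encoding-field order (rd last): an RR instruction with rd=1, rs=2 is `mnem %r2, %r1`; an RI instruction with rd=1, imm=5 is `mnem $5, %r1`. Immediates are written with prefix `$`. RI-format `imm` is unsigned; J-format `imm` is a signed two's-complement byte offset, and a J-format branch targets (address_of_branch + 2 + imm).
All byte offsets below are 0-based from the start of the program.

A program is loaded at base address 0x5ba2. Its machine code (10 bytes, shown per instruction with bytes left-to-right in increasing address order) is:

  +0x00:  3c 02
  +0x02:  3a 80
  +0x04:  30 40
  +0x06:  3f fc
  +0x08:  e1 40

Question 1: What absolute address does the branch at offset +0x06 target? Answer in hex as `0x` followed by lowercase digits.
[06] 3f fc → 0x3ffc
  opcode bits[15:10]=0xf: goto/J
  imm: (w>>0)&0x3ff=0x3fc (s10→-4) → $-4
  target = base 0x5ba2 + off 0x06 + 2 + imm -4 = 0x5ba6

0x5ba6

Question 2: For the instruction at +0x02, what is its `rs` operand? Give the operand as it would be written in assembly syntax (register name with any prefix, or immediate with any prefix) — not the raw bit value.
[02] 3a 80 → 0x3a80
  opcode bits[15:10]=0xe: cmp/RR
  rd: (w>>8)&0x3=0x2 → %r2
  rs: (w>>6)&0x3=0x2 → %r2

%r2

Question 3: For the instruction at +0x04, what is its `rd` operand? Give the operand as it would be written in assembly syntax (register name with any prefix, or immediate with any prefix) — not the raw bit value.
%r0

off 0x04: read 30 40 as big → 0x3040
  top 6b → 0xc → load [RR]
  rd@[9:8]=0x0 ⇒ %r0
  rs@[7:6]=0x1 ⇒ %r1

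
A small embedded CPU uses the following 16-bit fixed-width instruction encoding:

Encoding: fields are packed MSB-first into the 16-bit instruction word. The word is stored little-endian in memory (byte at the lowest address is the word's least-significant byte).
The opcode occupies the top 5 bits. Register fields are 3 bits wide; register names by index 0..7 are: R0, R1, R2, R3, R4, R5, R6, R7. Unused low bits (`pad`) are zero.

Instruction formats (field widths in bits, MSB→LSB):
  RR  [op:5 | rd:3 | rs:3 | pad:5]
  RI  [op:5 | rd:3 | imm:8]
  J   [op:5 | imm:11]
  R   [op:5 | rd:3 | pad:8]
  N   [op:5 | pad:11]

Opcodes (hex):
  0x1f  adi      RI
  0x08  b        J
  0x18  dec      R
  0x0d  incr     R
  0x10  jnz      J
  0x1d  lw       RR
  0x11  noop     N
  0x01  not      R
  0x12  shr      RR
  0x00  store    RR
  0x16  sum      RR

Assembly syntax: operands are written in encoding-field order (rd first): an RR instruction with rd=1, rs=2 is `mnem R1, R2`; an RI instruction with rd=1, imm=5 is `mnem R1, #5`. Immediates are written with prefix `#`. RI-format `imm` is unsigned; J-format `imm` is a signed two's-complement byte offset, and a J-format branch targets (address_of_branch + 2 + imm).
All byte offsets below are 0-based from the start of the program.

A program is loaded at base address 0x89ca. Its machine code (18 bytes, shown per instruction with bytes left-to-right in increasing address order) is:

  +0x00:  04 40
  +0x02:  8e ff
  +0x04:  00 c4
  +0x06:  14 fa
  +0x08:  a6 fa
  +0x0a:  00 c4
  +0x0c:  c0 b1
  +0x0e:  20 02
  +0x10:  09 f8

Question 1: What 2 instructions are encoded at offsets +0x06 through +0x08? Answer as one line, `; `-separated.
adi R2, #20; adi R2, #166

[06] 14 fa → 0xfa14
  top 5b → 0x1f → adi [RI]
  [10:8] rd=2 = R2
  [7:0] imm=20 = #20
[08] a6 fa → 0xfaa6
  top 5b → 0x1f → adi [RI]
  [10:8] rd=2 = R2
  [7:0] imm=166 = #166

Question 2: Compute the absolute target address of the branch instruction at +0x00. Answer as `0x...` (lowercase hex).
0x89d0

+0x00: 04 40 ⇒ word 0x4004 (little)
  top 5b → 0x8 → b [J]
  imm@[10:0]=0x4 ⇒ #4
  target = base 0x89ca + off 0x00 + 2 + imm 4 = 0x89d0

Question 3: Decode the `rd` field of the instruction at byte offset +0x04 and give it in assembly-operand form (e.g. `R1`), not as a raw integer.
@+04  little-endian(00 c4) = 0xc400
  top 5b → 0x18 → dec [R]
  rd@[10:8]=0x4 ⇒ R4

R4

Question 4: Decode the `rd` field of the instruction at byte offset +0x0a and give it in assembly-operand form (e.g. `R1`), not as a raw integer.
R4

+0x0a: 00 c4 ⇒ word 0xc400 (little)
  opcode bits[15:11]=0x18: dec/R
  [10:8] rd=4 = R4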